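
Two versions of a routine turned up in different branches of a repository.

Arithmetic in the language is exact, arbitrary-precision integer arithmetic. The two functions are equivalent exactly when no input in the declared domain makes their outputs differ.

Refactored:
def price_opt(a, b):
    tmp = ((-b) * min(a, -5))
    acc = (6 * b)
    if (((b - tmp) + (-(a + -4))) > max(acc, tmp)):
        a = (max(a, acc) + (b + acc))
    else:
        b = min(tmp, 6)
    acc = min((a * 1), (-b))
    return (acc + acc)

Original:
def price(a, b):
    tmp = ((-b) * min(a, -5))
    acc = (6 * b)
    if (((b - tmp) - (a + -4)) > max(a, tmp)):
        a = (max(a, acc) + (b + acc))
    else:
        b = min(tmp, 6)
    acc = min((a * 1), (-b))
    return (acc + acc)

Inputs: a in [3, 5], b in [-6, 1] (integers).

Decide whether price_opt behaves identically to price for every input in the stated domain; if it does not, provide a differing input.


Try a=4, b=-1.
price: tmp=-5, then acc=-6, then (((b - tmp) - (a + -4)) > max(a, tmp)) is false, then b=-5, then acc=4, then returns 8
price_opt: tmp=-5, then acc=-6, then (((b - tmp) + (-(a + -4))) > max(acc, tmp)) is true, then a=-3, then acc=-3, then returns -6
8 != -6, so the rewrite changes behavior.
verdict: not equivalent; witness: a=4, b=-1


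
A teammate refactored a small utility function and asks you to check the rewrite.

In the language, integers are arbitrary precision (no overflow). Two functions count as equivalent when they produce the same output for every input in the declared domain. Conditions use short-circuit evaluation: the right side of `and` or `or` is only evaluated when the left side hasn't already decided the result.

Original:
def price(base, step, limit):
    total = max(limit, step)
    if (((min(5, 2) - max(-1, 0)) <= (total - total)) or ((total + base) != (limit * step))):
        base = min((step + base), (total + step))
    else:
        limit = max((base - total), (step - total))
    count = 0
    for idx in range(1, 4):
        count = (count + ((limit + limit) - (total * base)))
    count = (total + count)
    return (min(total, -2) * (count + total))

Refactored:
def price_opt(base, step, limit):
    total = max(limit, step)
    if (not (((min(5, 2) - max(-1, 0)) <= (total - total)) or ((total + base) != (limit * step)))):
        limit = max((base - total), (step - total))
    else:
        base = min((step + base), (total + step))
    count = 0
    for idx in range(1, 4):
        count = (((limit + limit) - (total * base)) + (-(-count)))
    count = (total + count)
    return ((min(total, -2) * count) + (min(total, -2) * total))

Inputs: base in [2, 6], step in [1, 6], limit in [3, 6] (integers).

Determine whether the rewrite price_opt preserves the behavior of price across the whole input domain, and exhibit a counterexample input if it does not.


The two are interchangeable: boolean connective usage differs; constant usage differs; arithmetic usage differs; min/max/abs usage differs, and every declared input agrees.
Spot check at base=6, step=6, limit=3 — price: total=6, then (((min(5, 2) - max(-1, 0)) <= (total - total)) or ((total + base) != (limit * step))) is true, then base=12, then count=0, then (idx=1), then count=-66, then (idx=2), then count=-132, then (idx=3), then count=-198, then count=-192, then returns 372. price_opt: total=6, then (not (((min(5, 2) - max(-1, 0)) <= (total - total)) or ((total + base) != (limit * step)))) is false, then base=12, then count=0, then (idx=1), then count=-66, then (idx=2), then count=-132, then (idx=3), then count=-198, then count=-192, then returns 372. Both give 372.
Sweeping the whole domain (120 inputs) finds no disagreement.
verdict: equivalent


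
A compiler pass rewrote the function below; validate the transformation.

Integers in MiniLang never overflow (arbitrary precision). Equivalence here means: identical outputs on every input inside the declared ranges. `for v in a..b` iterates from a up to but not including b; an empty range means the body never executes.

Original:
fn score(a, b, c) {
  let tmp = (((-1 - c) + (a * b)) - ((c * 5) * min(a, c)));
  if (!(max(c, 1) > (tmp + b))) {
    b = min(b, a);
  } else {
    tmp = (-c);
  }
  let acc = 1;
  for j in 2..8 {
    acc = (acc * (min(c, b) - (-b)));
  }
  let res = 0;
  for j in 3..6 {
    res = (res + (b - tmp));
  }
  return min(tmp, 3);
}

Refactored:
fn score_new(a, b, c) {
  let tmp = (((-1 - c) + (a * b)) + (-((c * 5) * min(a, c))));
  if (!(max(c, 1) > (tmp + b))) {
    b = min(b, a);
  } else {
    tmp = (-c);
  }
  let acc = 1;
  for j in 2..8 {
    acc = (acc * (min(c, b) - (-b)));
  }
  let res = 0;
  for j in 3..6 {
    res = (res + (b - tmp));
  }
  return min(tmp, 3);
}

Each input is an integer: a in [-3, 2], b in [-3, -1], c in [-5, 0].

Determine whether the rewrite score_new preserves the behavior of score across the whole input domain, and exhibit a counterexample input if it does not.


Behavior is preserved: although arithmetic usage differs, the outputs never diverge.
As a probe, take a=-2, b=-3, c=-4: score runs tmp becomes -71; next (!(max(c, 1) > (tmp + b))) evaluates to false; next tmp becomes 4; next acc becomes 1; next at j=2:; next acc becomes -7; next at j=3:; next acc becomes 49; next at j=4:; next acc becomes -343; next at j=5:; next acc becomes 2401; next at j=6:; next acc becomes -16807; next at j=7:; next acc becomes 117649; next res becomes 0; next at j=3:; next res becomes -7; next at j=4:; next res becomes -14; next at j=5:; next res becomes -21; next final value 3; score_new runs tmp becomes -71; next (!(max(c, 1) > (tmp + b))) evaluates to false; next tmp becomes 4; next acc becomes 1; next at j=2:; next acc becomes -7; next at j=3:; next acc becomes 49; next at j=4:; next acc becomes -343; next at j=5:; next acc becomes 2401; next at j=6:; next acc becomes -16807; next at j=7:; next acc becomes 117649; next res becomes 0; next at j=3:; next res becomes -7; next at j=4:; next res becomes -14; next at j=5:; next res becomes -21; next final value 3; both end at 3.
Checked all 108 inputs in the declared domain: the outputs agree on every one.
verdict: equivalent


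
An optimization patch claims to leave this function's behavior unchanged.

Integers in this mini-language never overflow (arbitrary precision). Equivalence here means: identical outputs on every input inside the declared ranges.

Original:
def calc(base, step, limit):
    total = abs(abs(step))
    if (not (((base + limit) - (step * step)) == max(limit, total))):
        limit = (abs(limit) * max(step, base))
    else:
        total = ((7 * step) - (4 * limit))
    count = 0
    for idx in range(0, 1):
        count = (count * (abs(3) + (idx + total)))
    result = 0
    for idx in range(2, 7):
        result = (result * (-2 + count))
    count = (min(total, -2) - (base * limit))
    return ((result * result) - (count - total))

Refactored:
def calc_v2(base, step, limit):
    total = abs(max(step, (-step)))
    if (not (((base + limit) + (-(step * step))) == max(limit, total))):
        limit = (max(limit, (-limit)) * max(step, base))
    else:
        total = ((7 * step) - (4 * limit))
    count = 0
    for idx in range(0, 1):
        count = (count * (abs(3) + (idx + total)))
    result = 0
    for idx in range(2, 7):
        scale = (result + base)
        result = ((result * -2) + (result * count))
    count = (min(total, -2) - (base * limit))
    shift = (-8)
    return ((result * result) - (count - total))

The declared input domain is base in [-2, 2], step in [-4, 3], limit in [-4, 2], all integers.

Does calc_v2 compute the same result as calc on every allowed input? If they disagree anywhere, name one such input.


The two are interchangeable: constant usage differs, arithmetic usage differs, local variable names differ, statement counts differ, min/max/abs usage differs, and every declared input agrees.
As a probe, take base=2, step=3, limit=-3: calc runs total becomes 3; next (not (((base + limit) - (step * step)) == max(limit, total))) evaluates to true; next limit becomes 9; next count becomes 0; next at idx=0:; next count becomes 0; next result becomes 0; next at idx=2:; next result becomes 0; next at idx=3:; next result becomes 0; next at idx=4:; next result becomes 0; next at idx=5:; next result becomes 0; next at idx=6:; next result becomes 0; next count becomes -20; next final value 23; calc_v2 runs total becomes 3; next (not (((base + limit) + (-(step * step))) == max(limit, total))) evaluates to true; next limit becomes 9; next count becomes 0; next at idx=0:; next count becomes 0; next result becomes 0; next at idx=2:; next scale becomes 2; next result becomes 0; next at idx=3:; next scale becomes 2; next result becomes 0; next at idx=4:; next scale becomes 2; next result becomes 0; next at idx=5:; next scale becomes 2; next result becomes 0; next at idx=6:; next scale becomes 2; next result becomes 0; next count becomes -20; next shift becomes -8; next final value 23; both end at 23.
Across all 280 domain points the two functions coincide.
verdict: equivalent


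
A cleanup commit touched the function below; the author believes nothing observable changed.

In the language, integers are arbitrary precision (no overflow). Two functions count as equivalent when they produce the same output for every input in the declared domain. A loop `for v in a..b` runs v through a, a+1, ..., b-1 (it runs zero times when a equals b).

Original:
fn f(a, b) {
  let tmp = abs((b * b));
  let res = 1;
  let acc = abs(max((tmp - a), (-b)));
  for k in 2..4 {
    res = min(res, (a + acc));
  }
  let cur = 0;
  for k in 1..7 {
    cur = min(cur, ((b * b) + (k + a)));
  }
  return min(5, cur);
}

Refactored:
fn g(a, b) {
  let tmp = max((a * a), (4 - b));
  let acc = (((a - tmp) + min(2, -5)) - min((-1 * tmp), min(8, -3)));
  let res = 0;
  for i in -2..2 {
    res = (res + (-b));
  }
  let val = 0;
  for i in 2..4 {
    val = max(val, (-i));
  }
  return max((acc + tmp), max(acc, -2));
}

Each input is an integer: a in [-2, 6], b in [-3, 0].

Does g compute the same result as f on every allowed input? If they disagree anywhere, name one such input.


There is a counterexample at a=-2, b=-2: 0 on one side, -1 on the other.
f: tmp becomes 4; next res becomes 1; next acc becomes 6; next at k=2:; next res becomes 1; next at k=3:; next res becomes 1; next cur becomes 0; next at k=1:; next cur becomes 0; next at k=2:; next cur becomes 0; next at k=3:; next cur becomes 0; next at k=4:; next cur becomes 0; next at k=5:; next cur becomes 0; next at k=6:; next cur becomes 0; next final value 0
g: tmp becomes 6; next acc becomes -7; next res becomes 0; next at i=-2:; next res becomes 2; next at i=-1:; next res becomes 4; next at i=0:; next res becomes 6; next at i=1:; next res becomes 8; next val becomes 0; next at i=2:; next val becomes 0; next at i=3:; next val becomes 0; next final value -1
verdict: not equivalent; witness: a=-2, b=-2


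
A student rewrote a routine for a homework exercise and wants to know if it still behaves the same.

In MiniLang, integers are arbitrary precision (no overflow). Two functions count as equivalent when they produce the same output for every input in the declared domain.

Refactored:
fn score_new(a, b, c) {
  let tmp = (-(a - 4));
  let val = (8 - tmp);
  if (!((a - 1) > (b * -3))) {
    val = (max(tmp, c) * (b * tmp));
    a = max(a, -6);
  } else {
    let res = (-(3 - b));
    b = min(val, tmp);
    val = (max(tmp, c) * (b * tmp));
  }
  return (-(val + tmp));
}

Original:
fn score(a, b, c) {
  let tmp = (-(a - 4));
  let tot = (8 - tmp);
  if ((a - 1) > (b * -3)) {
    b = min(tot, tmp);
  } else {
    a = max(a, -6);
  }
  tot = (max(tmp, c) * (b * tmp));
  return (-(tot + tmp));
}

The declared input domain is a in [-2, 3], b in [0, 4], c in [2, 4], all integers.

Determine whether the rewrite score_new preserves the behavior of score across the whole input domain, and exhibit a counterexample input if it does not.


This is a faithful refactor — local variable names differ; also boolean connective usage differs; also constant usage differs; also min/max/abs usage differs; also arithmetic usage differs; also statement counts differ, but the computed results match everywhere.
Spot check at a=3, b=0, c=3 — score: tmp becomes 1; next tot becomes 7; next ((a - 1) > (b * -3)) evaluates to true; next b becomes 1; next tot becomes 3; next final value -4. score_new: tmp becomes 1; next val becomes 7; next (!((a - 1) > (b * -3))) evaluates to false; next res becomes -3; next b becomes 1; next val becomes 3; next final value -4. Both give -4.
An exhaustive pass over the 90 declared inputs shows identical outputs.
verdict: equivalent


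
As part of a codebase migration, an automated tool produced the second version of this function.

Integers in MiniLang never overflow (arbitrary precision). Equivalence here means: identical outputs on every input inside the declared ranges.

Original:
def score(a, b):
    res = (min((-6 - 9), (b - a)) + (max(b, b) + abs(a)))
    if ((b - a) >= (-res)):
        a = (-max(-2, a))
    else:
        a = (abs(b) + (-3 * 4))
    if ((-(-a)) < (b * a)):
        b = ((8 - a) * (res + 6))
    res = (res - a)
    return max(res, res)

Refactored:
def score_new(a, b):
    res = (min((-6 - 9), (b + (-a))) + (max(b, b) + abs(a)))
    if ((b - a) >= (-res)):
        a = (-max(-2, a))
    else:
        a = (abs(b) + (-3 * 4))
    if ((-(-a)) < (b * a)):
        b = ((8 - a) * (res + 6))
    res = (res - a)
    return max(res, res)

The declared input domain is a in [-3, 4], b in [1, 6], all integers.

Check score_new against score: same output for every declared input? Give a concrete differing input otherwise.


The two are interchangeable: arithmetic usage differs, and every declared input agrees.
As a probe, take a=-3, b=6: score runs res becomes -6; next ((b - a) >= (-res)) evaluates to true; next a becomes 2; next ((-(-a)) < (b * a)) evaluates to true; next b becomes 0; next res becomes -8; next final value -8; score_new runs res becomes -6; next ((b - a) >= (-res)) evaluates to true; next a becomes 2; next ((-(-a)) < (b * a)) evaluates to true; next b becomes 0; next res becomes -8; next final value -8; both end at -8.
Sweeping the whole domain (48 inputs) finds no disagreement.
verdict: equivalent


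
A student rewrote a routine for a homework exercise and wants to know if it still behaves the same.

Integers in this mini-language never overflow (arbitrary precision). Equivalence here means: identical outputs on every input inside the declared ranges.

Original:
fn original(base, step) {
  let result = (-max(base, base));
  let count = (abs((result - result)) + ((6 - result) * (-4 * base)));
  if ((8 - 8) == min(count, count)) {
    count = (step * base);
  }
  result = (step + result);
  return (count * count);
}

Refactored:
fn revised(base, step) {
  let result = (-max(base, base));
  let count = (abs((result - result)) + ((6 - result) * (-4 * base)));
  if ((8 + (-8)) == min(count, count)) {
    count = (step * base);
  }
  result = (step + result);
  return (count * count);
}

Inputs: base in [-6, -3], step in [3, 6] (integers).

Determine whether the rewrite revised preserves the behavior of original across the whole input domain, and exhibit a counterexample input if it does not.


Comparing the listings, the differences include: arithmetic usage differs.
Spot check at base=-4, step=6 — original: result := 4 | count := 32 | ((8 - 8) == min(count, count)): false | result := 10 | result 1024. revised: result := 4 | count := 32 | ((8 + (-8)) == min(count, count)): false | result := 10 | result 1024. Both give 1024.
Checked all 16 inputs in the declared domain: the outputs agree on every one.
verdict: equivalent


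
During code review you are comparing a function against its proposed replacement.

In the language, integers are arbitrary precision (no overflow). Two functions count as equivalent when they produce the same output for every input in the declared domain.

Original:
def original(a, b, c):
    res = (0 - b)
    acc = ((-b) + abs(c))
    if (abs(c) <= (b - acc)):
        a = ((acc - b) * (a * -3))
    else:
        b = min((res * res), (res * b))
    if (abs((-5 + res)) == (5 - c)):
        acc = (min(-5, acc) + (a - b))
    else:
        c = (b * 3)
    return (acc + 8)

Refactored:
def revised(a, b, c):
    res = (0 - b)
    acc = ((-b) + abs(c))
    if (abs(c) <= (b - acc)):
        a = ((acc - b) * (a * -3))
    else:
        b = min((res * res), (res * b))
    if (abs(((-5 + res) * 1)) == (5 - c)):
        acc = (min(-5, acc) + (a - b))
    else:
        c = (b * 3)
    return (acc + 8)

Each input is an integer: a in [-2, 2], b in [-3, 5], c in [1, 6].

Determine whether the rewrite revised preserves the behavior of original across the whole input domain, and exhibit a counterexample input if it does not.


The two versions differ — the changes include arithmetic usage differs, plus constant usage differs.
As a probe, take a=-1, b=1, c=2: original runs res becomes -1; next acc becomes 1; next (abs(c) <= (b - acc)) evaluates to false; next b becomes -1; next (abs((-5 + res)) == (5 - c)) evaluates to false; next c becomes -3; next final value 9; revised runs res becomes -1; next acc becomes 1; next (abs(c) <= (b - acc)) evaluates to false; next b becomes -1; next (abs(((-5 + res) * 1)) == (5 - c)) evaluates to false; next c becomes -3; next final value 9; both end at 9.
Checked all 270 inputs in the declared domain: the outputs agree on every one.
verdict: equivalent


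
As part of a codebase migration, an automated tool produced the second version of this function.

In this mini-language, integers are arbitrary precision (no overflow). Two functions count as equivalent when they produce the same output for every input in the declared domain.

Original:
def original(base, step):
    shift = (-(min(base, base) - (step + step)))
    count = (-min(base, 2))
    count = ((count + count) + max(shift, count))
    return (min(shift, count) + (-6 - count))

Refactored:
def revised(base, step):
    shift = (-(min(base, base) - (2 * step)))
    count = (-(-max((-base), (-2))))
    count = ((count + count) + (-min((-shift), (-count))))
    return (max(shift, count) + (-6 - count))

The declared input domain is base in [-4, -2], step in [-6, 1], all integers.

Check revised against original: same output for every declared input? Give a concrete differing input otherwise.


base=-4, step=-6 yields -26 from original but -6 from revised.
verdict: not equivalent; witness: base=-4, step=-6


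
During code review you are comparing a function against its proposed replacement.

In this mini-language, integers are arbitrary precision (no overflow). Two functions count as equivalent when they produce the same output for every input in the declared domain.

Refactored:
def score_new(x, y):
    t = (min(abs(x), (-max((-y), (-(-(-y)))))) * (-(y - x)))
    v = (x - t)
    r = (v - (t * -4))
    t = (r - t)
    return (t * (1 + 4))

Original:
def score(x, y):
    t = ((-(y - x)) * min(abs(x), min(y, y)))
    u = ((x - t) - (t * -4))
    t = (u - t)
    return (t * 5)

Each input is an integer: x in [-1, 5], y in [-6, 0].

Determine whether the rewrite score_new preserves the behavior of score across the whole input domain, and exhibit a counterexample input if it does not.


Behavior is preserved: although statement counts differ, arithmetic usage differs, local variable names differ, min/max/abs usage differs, constant usage differs, the outputs never diverge.
Spot check at x=1, y=-5 — score: t=-30, then u=-89, then t=-59, then returns -295. score_new: t=-30, then v=31, then r=-89, then t=-59, then returns -295. Both give -295.
Every one of the 49 inputs gives matching results.
verdict: equivalent


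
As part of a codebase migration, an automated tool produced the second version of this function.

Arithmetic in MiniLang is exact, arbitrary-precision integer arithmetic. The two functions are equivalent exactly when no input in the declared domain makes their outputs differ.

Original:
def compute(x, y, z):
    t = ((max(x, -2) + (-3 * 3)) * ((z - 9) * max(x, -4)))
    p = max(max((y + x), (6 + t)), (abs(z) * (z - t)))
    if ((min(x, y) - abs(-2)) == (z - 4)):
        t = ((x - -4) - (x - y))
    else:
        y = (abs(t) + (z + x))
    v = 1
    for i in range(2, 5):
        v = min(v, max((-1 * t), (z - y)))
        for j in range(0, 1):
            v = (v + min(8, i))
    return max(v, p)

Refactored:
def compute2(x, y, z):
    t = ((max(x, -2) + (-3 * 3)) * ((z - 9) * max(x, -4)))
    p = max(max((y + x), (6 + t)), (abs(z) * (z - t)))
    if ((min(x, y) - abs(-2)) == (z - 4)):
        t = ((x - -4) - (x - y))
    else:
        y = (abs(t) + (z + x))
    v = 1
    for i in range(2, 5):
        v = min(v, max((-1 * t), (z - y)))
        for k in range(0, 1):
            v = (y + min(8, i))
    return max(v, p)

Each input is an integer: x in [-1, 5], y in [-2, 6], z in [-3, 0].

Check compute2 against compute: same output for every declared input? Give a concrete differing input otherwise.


There is a counterexample at x=-1, y=-2, z=-1: 99 on one side, 102 on the other.
compute: t becomes -100; next p becomes 99; next ((min(x, y) - abs(-2)) == (z - 4)) evaluates to false; next y becomes 98; next v becomes 1; next at i=2:; next v becomes 1; next at j=0:; next v becomes 3; next at i=3:; next v becomes 3; next at j=0:; next v becomes 6; next at i=4:; next v becomes 6; next at j=0:; next v becomes 10; next final value 99
compute2: t becomes -100; next p becomes 99; next ((min(x, y) - abs(-2)) == (z - 4)) evaluates to false; next y becomes 98; next v becomes 1; next at i=2:; next v becomes 1; next at k=0:; next v becomes 100; next at i=3:; next v becomes 100; next at k=0:; next v becomes 101; next at i=4:; next v becomes 100; next at k=0:; next v becomes 102; next final value 102
verdict: not equivalent; witness: x=-1, y=-2, z=-1


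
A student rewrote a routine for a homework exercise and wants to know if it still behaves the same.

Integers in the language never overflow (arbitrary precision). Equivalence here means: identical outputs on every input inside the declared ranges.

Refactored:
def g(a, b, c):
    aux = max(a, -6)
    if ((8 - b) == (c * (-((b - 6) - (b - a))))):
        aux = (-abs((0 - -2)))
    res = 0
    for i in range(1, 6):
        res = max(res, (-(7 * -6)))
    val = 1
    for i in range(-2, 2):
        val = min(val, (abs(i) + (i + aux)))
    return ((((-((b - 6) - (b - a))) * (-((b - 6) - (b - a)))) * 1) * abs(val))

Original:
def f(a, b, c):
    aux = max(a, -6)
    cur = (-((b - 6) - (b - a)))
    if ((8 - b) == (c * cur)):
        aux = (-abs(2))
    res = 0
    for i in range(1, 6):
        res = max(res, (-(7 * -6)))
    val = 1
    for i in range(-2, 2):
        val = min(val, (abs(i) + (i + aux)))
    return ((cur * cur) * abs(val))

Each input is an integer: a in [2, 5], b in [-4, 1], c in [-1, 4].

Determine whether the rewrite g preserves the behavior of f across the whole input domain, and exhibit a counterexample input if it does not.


Comparing the listings, the differences include: constant usage differs, arithmetic usage differs, statement counts differ, local variable names differ.
Spot check at a=4, b=1, c=3 — f: aux=4, then cur=2, then ((8 - b) == (c * cur)) is false, then res=0, then (i=1), then res=42, then (i=2), then res=42, then (i=3), then res=42, then (i=4), then res=42, then (i=5), then res=42, then val=1, then (i=-2), then val=1, then (i=-1), then val=1, then (i=0), then val=1, then (i=1), then val=1, then returns 4. g: aux=4, then ((8 - b) == (c * (-((b - 6) - (b - a))))) is false, then res=0, then (i=1), then res=42, then (i=2), then res=42, then (i=3), then res=42, then (i=4), then res=42, then (i=5), then res=42, then val=1, then (i=-2), then val=1, then (i=-1), then val=1, then (i=0), then val=1, then (i=1), then val=1, then returns 4. Both give 4.
Every one of the 144 inputs gives matching results.
verdict: equivalent


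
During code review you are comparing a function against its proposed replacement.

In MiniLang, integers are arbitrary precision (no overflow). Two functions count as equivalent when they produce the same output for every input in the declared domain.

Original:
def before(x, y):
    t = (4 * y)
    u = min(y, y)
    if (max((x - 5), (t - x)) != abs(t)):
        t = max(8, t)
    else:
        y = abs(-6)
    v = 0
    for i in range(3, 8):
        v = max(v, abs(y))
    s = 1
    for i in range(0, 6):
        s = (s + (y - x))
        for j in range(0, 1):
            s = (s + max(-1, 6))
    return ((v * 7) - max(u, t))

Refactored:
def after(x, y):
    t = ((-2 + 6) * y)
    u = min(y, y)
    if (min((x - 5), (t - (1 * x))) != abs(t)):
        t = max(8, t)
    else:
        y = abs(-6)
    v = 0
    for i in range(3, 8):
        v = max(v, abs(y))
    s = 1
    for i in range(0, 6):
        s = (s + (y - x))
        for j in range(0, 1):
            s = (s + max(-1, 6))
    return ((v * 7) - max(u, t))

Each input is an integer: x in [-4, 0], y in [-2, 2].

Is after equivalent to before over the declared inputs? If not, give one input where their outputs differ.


Take x=0, y=0.
before: t=0, then u=0, then (max((x - 5), (t - x)) != abs(t)) is false, then y=6, then v=0, then (i=3), then v=6, then (i=4), then v=6, then (i=5), then v=6, then (i=6), then v=6, then (i=7), then v=6, then s=1, then (i=0), then s=7, then (j=0), then s=13, then (i=1), then s=19, then (j=0), then s=25, then (i=2), then s=31, then (j=0), then s=37, then (i=3), then s=43, then (j=0), then s=49, then (i=4), then s=55, then (j=0), then s=61, then (i=5), then s=67, then (j=0), then s=73, then returns 42
after: t=0, then u=0, then (min((x - 5), (t - (1 * x))) != abs(t)) is true, then t=8, then v=0, then (i=3), then v=0, then (i=4), then v=0, then (i=5), then v=0, then (i=6), then v=0, then (i=7), then v=0, then s=1, then (i=0), then s=1, then (j=0), then s=7, then (i=1), then s=7, then (j=0), then s=13, then (i=2), then s=13, then (j=0), then s=19, then (i=3), then s=19, then (j=0), then s=25, then (i=4), then s=25, then (j=0), then s=31, then (i=5), then s=31, then (j=0), then s=37, then returns -8
42 against -8: the behavior changed.
verdict: not equivalent; witness: x=0, y=0


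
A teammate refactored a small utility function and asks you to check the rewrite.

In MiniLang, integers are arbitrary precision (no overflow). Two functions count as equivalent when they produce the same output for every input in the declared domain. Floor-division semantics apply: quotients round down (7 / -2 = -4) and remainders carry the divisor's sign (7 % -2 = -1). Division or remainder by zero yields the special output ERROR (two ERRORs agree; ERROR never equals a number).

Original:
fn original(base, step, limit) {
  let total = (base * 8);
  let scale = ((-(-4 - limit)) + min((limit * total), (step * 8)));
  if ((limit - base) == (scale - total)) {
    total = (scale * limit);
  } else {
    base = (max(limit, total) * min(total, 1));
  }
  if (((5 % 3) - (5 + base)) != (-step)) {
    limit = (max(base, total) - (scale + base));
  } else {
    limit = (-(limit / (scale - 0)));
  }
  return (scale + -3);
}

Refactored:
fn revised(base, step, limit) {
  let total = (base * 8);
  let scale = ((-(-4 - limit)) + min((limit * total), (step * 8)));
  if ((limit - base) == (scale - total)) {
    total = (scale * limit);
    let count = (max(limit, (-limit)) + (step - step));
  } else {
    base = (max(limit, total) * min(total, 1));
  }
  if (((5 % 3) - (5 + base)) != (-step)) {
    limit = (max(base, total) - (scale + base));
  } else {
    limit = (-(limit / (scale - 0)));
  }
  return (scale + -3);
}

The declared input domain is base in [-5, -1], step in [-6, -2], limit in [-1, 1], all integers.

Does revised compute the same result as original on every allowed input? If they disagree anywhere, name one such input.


Comparing the listings, the differences include: statement counts differ, min/max/abs usage differs, local variable names differ, arithmetic usage differs.
Spot check at base=-3, step=-4, limit=1 — original: total becomes -24; next scale becomes -27; next ((limit - base) == (scale - total)) evaluates to false; next base becomes -24; next (((5 % 3) - (5 + base)) != (-step)) evaluates to true; next limit becomes 27; next final value -30. revised: total becomes -24; next scale becomes -27; next ((limit - base) == (scale - total)) evaluates to false; next base becomes -24; next (((5 % 3) - (5 + base)) != (-step)) evaluates to true; next limit becomes 27; next final value -30. Both give -30.
An exhaustive pass over the 75 declared inputs shows identical outputs.
verdict: equivalent


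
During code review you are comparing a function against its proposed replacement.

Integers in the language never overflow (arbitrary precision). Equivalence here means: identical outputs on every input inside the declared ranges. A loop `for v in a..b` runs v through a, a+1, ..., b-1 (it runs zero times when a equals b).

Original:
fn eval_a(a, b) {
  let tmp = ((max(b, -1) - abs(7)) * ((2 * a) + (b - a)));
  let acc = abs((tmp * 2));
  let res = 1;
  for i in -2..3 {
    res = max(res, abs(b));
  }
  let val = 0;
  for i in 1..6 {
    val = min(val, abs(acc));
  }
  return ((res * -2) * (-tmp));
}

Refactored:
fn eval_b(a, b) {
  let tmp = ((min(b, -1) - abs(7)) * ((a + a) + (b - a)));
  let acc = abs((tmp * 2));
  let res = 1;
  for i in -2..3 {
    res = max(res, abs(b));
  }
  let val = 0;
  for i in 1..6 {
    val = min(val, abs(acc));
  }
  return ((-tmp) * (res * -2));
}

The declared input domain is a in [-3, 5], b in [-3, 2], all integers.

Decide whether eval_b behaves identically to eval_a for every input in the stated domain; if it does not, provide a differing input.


There is a counterexample at a=-3, b=-3: 288 on one side, 360 on the other.
eval_a: tmp=48, then acc=96, then res=1, then (i=-2), then res=3, then (i=-1), then res=3, then (i=0), then res=3, then (i=1), then res=3, then (i=2), then res=3, then val=0, then (i=1), then val=0, then (i=2), then val=0, then (i=3), then val=0, then (i=4), then val=0, then (i=5), then val=0, then returns 288
eval_b: tmp=60, then acc=120, then res=1, then (i=-2), then res=3, then (i=-1), then res=3, then (i=0), then res=3, then (i=1), then res=3, then (i=2), then res=3, then val=0, then (i=1), then val=0, then (i=2), then val=0, then (i=3), then val=0, then (i=4), then val=0, then (i=5), then val=0, then returns 360
verdict: not equivalent; witness: a=-3, b=-3


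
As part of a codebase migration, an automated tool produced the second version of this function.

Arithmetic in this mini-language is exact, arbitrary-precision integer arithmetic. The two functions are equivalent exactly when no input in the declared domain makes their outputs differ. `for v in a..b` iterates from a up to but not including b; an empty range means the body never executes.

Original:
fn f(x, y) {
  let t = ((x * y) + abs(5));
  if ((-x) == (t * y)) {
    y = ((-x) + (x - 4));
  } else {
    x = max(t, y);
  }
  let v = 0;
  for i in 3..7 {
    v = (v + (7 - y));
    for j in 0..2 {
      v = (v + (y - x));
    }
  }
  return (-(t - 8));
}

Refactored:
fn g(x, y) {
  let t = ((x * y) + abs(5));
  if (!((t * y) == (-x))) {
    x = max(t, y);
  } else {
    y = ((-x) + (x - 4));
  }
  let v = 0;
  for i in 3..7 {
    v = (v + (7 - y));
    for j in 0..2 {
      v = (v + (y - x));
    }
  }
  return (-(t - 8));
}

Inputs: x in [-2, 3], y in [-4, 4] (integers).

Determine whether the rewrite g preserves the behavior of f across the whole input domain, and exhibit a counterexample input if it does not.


Behavior is preserved: although boolean connective usage differs, the outputs never diverge.
Spot check at x=3, y=3 — f: t becomes 14; next ((-x) == (t * y)) evaluates to false; next x becomes 14; next v becomes 0; next at i=3:; next v becomes 4; next at j=0:; next v becomes -7; next at j=1:; next v becomes -18; next at i=4:; next v becomes -14; next at j=0:; next v becomes -25; next at j=1:; next v becomes -36; next at i=5:; next v becomes -32; next at j=0:; next v becomes -43; next at j=1:; next v becomes -54; next at i=6:; next v becomes -50; next at j=0:; next v becomes -61; next at j=1:; next v becomes -72; next final value -6. g: t becomes 14; next (!((t * y) == (-x))) evaluates to true; next x becomes 14; next v becomes 0; next at i=3:; next v becomes 4; next at j=0:; next v becomes -7; next at j=1:; next v becomes -18; next at i=4:; next v becomes -14; next at j=0:; next v becomes -25; next at j=1:; next v becomes -36; next at i=5:; next v becomes -32; next at j=0:; next v becomes -43; next at j=1:; next v becomes -54; next at i=6:; next v becomes -50; next at j=0:; next v becomes -61; next at j=1:; next v becomes -72; next final value -6. Both give -6.
An exhaustive pass over the 54 declared inputs shows identical outputs.
verdict: equivalent


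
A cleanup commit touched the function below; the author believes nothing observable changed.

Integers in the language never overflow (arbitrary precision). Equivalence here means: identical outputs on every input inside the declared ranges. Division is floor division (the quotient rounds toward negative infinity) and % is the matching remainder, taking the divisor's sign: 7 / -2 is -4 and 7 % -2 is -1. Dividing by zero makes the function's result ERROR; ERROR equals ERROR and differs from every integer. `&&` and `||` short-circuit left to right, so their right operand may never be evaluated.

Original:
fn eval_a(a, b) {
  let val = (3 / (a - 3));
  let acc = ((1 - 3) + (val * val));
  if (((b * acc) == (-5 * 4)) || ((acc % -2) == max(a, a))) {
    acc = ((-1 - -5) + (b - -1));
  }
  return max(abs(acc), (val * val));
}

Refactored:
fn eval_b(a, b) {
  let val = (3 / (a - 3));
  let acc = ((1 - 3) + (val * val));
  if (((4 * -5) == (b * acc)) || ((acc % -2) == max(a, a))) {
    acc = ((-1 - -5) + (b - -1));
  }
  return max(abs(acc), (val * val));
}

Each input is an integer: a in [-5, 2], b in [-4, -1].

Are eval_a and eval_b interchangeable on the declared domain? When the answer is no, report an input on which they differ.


Side by side, the visible changes include: same computation, different form.
Tracing a=-5, b=-3: eval_a: val=-1, then acc=-1, then (((b * acc) == (-5 * 4)) || ((acc % -2) == max(a, a))) is false, then returns 1 | eval_b: val=-1, then acc=-1, then (((4 * -5) == (b * acc)) || ((acc % -2) == max(a, a))) is false, then returns 1 — matching result 1.
Checked all 32 inputs in the declared domain: the outputs agree on every one.
verdict: equivalent


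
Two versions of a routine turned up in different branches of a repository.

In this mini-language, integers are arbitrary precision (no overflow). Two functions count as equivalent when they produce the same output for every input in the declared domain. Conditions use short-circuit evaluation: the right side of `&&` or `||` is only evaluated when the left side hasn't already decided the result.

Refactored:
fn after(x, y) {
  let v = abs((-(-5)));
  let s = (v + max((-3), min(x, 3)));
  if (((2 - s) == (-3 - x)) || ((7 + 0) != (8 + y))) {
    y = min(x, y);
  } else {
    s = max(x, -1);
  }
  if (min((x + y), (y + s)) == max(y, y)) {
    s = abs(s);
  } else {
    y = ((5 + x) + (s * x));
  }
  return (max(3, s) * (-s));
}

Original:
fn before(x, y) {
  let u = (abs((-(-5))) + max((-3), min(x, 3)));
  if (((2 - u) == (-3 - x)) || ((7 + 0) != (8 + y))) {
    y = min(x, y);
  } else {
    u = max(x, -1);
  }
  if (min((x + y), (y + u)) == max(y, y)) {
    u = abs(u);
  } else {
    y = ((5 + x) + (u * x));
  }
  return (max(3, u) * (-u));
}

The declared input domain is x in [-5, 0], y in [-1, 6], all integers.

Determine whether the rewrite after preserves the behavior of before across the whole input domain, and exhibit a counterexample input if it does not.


The two versions differ — the changes include local variable names differ; also statement counts differ.
One worked example (x=-2, y=0) — before: u=3, then (((2 - u) == (-3 - x)) || ((7 + 0) != (8 + y))) is true, then y=-2, then (min((x + y), (y + u)) == max(y, y)) is false, then y=-3, then returns -9; after: v=5, then s=3, then (((2 - s) == (-3 - x)) || ((7 + 0) != (8 + y))) is true, then y=-2, then (min((x + y), (y + s)) == max(y, y)) is false, then y=-3, then returns -9; agreement on -9.
Every one of the 48 inputs gives matching results.
verdict: equivalent


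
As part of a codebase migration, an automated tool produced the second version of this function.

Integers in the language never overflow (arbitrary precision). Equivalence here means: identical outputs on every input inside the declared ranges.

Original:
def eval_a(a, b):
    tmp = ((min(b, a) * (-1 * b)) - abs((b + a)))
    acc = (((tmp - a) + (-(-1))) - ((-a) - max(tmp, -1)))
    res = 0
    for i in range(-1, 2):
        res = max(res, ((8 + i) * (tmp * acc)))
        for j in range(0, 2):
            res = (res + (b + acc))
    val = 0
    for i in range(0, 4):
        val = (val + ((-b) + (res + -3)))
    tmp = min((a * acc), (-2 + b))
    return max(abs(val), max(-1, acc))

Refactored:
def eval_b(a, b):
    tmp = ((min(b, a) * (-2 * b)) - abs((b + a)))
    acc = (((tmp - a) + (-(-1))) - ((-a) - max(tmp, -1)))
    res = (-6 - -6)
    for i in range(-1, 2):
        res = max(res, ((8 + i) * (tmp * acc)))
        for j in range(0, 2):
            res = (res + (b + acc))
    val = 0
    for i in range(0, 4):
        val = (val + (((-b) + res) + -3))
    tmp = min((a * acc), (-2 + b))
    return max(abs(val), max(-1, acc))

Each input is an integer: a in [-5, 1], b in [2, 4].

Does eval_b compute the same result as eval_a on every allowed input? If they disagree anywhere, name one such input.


The rewrite breaks on a=-5, b=2, where the results are 3896 and 21696.
eval_a: tmp := 7 | acc := 15 | res := 0 | iter i=-1: | res := 735 | iter j=0: | res := 752 | iter j=1: | res := 769 | iter i=0: | res := 840 | iter j=0: | res := 857 | iter j=1: | res := 874 | iter i=1: | res := 945 | iter j=0: | res := 962 | iter j=1: | res := 979 | val := 0 | iter i=0: | val := 974 | iter i=1: | val := 1948 | iter i=2: | val := 2922 | iter i=3: | val := 3896 | tmp := -75 | result 3896
eval_b: tmp := 17 | acc := 35 | res := 0 | iter i=-1: | res := 4165 | iter j=0: | res := 4202 | iter j=1: | res := 4239 | iter i=0: | res := 4760 | iter j=0: | res := 4797 | iter j=1: | res := 4834 | iter i=1: | res := 5355 | iter j=0: | res := 5392 | iter j=1: | res := 5429 | val := 0 | iter i=0: | val := 5424 | iter i=1: | val := 10848 | iter i=2: | val := 16272 | iter i=3: | val := 21696 | tmp := -175 | result 21696
verdict: not equivalent; witness: a=-5, b=2


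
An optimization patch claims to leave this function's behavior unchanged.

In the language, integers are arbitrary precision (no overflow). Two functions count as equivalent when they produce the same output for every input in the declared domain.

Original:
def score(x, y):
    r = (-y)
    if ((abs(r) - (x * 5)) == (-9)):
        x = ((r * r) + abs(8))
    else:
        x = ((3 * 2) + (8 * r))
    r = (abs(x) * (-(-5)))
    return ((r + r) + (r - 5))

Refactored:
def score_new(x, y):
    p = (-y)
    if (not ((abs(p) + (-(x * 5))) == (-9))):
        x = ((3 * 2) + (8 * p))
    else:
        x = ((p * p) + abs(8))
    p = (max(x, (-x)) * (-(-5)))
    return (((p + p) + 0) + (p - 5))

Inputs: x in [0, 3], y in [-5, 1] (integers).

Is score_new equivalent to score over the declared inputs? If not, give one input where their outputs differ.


Reading the diff, among the changes: constant usage differs, boolean connective usage differs, min/max/abs usage differs, arithmetic usage differs, local variable names differ.
One worked example (x=2, y=-4) — score: r becomes 4; next ((abs(r) - (x * 5)) == (-9)) evaluates to false; next x becomes 38; next r becomes 190; next final value 565; score_new: p becomes 4; next (not ((abs(p) + (-(x * 5))) == (-9))) evaluates to true; next x becomes 38; next p becomes 190; next final value 565; agreement on 565.
An exhaustive pass over the 28 declared inputs shows identical outputs.
verdict: equivalent


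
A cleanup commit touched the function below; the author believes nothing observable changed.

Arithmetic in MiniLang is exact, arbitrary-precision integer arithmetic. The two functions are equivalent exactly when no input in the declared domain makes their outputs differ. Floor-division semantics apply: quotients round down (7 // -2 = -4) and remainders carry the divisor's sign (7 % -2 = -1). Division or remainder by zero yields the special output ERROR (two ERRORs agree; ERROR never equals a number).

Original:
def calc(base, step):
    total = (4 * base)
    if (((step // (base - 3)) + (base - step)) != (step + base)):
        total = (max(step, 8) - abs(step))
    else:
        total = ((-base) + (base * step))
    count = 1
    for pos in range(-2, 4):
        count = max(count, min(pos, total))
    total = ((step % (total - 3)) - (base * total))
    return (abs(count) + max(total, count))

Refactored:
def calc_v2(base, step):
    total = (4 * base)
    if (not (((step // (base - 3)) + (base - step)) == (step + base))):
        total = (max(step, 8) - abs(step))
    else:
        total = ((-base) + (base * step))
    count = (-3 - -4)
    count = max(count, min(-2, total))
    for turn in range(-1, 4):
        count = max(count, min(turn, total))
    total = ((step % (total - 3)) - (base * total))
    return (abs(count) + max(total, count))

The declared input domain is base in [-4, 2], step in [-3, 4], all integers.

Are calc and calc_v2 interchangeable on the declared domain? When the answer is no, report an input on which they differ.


Behavior is preserved: although arithmetic usage differs; local variable names differ; loop structure differs; statement counts differ; constant usage differs; boolean connective usage differs; comparison usage differs; min/max/abs usage differs, the outputs never diverge.
Tracing base=0, step=-3: calc: total becomes 0; next (((step // (base - 3)) + (base - step)) != (step + base)) evaluates to true; next total becomes 5; next count becomes 1; next at pos=-2:; next count becomes 1; next at pos=-1:; next count becomes 1; next at pos=0:; next count becomes 1; next at pos=1:; next count becomes 1; next at pos=2:; next count becomes 2; next at pos=3:; next count becomes 3; next total becomes 1; next final value 6 | calc_v2: total becomes 0; next (not (((step // (base - 3)) + (base - step)) == (step + base))) evaluates to true; next total becomes 5; next count becomes 1; next count becomes 1; next at turn=-1:; next count becomes 1; next at turn=0:; next count becomes 1; next at turn=1:; next count becomes 1; next at turn=2:; next count becomes 2; next at turn=3:; next count becomes 3; next total becomes 1; next final value 6 — matching result 6.
Across all 56 domain points the two functions coincide.
verdict: equivalent
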